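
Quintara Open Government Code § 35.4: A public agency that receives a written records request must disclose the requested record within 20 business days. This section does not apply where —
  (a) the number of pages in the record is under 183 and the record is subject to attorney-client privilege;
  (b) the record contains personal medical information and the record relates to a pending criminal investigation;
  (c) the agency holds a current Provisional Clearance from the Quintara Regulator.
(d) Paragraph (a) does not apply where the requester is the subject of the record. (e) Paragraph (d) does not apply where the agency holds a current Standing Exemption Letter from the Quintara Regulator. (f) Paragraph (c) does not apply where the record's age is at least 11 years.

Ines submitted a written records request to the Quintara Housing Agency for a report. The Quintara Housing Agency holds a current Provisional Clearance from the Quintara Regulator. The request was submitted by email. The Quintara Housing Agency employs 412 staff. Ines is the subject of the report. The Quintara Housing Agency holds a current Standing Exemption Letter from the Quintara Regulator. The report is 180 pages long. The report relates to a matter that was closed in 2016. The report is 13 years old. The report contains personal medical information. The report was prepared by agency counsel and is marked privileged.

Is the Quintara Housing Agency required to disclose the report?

Exception (a)'s conditions are all satisfied: the number of pages in the record is 180, under the 183 limit; the report is privileged. Under paragraphs (d)–(e): (d) would limit (a) — Ines is the subject of the report — but (e) sets (d) aside: (e) operates against (d): a current Standing Exemption Letter is held. So (a) applies.
Exception (b) does not apply: the report relates to a closed matter.
All of (c)'s requirements are met (a current Provisional Clearance is held). But applying paragraph (f): (f) is triggered — the record's age is 13 years, meeting the 11 years threshold. (c) is therefore removed.

No — exception (a) applies; the Quintara Housing Agency is not required to disclose the report.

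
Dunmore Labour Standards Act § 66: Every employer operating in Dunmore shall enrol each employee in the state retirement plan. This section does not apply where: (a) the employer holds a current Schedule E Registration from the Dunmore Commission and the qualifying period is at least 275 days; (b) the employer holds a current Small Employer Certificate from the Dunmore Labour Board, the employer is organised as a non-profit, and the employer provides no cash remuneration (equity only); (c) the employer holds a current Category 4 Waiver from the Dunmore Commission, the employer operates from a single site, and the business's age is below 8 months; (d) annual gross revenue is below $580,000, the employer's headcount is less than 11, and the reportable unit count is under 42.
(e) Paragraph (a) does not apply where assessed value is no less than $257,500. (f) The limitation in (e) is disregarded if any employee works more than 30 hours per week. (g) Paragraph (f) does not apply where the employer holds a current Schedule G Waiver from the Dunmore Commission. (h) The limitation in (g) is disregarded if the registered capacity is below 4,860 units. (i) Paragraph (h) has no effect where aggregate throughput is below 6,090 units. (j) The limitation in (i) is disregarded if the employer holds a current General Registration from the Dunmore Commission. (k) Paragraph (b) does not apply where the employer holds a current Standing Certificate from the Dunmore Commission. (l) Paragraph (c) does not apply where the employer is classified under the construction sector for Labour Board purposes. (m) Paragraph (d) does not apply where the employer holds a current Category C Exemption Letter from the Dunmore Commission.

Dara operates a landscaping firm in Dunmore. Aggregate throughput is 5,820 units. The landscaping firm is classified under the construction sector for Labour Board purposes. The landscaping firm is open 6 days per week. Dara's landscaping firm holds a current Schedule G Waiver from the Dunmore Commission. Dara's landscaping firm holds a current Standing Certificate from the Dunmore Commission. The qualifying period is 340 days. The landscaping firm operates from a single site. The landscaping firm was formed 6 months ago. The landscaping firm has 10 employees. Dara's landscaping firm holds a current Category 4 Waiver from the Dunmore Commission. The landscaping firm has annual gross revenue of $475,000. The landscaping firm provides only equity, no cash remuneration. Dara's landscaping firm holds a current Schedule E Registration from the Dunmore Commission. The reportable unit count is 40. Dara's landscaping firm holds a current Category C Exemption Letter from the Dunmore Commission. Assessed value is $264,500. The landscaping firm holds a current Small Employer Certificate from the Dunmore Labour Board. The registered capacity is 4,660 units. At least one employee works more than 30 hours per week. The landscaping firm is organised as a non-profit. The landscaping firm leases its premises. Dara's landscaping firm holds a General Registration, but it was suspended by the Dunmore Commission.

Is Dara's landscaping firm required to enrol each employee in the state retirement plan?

Exception (a)'s conditions are all satisfied: a current Schedule E Registration is held; the qualifying period is 340 days, meeting the 275 days threshold. But applying paragraphs (e)–(j): (e) operates against (a): assessed value is $264,500, meeting the $257,500 threshold. (f) applies (at least one employee exceeds 30 hours/week), but yields to (g): (g) is engaged — a current Schedule G Waiver is held. (h) would limit (g) — the registered capacity is 4,660 units, below the 4,860 units limit — but (i) sets (h) aside: (i) operates against (h): aggregate throughput is 5,820 units, below the 6,090 units limit. (j), which would lift (i), is not triggered — no current General Registration is held. Exception (a) does not apply.
All of (b)'s requirements are met (a current Small Employer Certificate is held; the employer is a non-profit; remuneration is equity-only). Turning to paragraph (k): (k) is triggered — a current Standing Certificate is held. (b) is therefore removed.
Exception (c)'s conditions are all satisfied: a current Category 4 Waiver is held; the employer operates from a single site; the business's age is 6 months, below the 8 months limit. But applying paragraph (l): (l) operates against (c): the landscaping firm is classified under the construction sector. So (c) is unavailable.
Exception (d)'s conditions are all satisfied: annual gross revenue is $475,000, below the $580,000 limit; the employer's headcount is 10, less than the 11 limit; the reportable unit count is 40, under the 42 limit. Turning to paragraph (m): (m) operates against (d): a current Category C Exemption Letter is held. (d) is therefore removed.
None of the exceptions is available; § 66 applies in full.

Yes — Dara's landscaping firm must enrol each employee in the state retirement plan.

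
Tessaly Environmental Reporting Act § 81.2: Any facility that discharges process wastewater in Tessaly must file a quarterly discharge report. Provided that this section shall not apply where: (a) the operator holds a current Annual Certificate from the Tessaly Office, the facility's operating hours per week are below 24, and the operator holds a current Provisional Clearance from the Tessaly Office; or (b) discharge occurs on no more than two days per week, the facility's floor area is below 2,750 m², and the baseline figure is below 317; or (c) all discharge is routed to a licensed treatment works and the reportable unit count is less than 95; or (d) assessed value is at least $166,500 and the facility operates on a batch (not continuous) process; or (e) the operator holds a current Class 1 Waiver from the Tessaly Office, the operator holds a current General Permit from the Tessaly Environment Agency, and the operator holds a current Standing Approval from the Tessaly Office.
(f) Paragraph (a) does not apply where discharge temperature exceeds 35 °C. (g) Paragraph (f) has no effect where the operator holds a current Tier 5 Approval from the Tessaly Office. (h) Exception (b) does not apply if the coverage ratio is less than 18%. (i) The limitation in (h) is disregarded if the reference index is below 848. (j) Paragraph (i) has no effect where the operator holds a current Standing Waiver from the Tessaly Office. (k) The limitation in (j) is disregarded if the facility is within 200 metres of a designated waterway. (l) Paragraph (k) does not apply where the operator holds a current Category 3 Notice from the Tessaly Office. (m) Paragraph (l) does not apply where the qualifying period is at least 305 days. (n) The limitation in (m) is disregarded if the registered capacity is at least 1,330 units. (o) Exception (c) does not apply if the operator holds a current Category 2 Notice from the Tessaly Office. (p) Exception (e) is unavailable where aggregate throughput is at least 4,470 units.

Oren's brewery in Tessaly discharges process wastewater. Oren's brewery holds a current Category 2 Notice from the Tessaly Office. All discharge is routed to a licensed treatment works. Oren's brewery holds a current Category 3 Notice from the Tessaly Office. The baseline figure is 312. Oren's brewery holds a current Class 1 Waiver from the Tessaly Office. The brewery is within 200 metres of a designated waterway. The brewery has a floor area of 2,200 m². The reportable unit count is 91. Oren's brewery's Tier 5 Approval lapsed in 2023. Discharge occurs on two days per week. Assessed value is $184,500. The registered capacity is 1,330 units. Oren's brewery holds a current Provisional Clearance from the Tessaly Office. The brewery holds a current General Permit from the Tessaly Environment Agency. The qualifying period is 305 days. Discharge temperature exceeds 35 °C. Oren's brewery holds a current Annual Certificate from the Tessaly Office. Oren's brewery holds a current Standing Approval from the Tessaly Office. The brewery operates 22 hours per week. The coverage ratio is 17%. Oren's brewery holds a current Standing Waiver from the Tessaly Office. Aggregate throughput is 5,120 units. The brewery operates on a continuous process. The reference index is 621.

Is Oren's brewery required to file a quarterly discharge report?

Yes — Oren's brewery must file a quarterly discharge report.

Exception (a): a current Annual Certificate is held; the facility's operating hours per week are 22, below the 24 limit; a current Provisional Clearance is held — every condition holds. But applying paragraphs (f)–(g): (f) operates against (a): discharge temperature exceeds 35 °C. (g) does not operate here (no current Tier 5 Approval is held), so (f) stands. So (a) is unavailable.
Exception (b)'s conditions are all satisfied: discharge occurs on no more than two days per week; the facility's floor area is 2,200 m², below the 2,750 m² limit; the baseline figure is 312, below the 317 limit. But: (h) is triggered — the coverage ratio is 17%, less than the 18% limit. (i) would limit (h) — the reference index is 621, below the 848 limit — but (j) sets (i) aside: (j) operates against (i): a current Standing Waiver is held. (k) would limit (j) — the brewery is within 200 m of a designated waterway — but (l) sets (k) aside: (l) is engaged — a current Category 3 Notice is held. (m) would limit (l) — the qualifying period is 305 days, meeting the 305 days threshold — but (n) sets (m) aside: (n) operates against (m): the registered capacity is 1,330 units, meeting the 1,330 units threshold. Exception (b) does not apply.
Exception (c): discharge is routed to a licensed treatment works; the reportable unit count is 91, less than the 95 limit — every condition holds. But applying paragraph (o): (o) applies — a current Category 2 Notice is held. (c) is therefore removed.
Exception (d) does not apply: the facility operates on a continuous process.
Exception (e) is satisfied on its face — a current Class 1 Waiver is held; a current General Permit is held; a current Standing Approval is held. However, paragraph (p) must be considered: (p) is triggered — aggregate throughput is 5,120 units, meeting the 4,470 units threshold. (e) is therefore removed.
No exception displaces § 81.2.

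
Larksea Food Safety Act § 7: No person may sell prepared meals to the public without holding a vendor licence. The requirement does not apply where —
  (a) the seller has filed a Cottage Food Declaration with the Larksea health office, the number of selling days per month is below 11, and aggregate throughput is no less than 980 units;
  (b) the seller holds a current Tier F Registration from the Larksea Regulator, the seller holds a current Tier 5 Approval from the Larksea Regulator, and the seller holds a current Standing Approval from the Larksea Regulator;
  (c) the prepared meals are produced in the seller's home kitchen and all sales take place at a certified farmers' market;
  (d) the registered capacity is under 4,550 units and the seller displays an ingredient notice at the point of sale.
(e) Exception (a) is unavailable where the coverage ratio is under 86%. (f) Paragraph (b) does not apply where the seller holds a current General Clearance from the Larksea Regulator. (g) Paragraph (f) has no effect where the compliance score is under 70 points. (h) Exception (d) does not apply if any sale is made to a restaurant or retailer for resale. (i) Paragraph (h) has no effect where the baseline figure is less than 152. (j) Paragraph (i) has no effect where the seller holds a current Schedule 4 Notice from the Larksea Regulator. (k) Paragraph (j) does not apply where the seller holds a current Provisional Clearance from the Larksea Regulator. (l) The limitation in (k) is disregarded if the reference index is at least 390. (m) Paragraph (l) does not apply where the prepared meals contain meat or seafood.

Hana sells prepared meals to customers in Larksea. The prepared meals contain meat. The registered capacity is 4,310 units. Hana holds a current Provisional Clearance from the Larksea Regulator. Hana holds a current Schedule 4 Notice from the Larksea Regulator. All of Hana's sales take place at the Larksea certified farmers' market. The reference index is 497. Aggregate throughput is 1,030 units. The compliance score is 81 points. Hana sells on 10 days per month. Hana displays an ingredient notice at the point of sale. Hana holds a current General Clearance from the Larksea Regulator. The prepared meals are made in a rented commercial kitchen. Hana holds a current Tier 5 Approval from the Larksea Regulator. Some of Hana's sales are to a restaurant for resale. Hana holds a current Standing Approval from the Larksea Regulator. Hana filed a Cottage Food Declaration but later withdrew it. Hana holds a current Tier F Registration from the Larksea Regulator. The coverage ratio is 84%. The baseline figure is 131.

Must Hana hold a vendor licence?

No — exception (d) applies; Hana is not required to hold a vendor licence.

Exception (a) fails — the Cottage Food Declaration was withdrawn.
Exception (b) is satisfied on its face — a current Tier F Registration is held; a current Tier 5 Approval is held; a current Standing Approval is held. Turning to paragraphs (f)–(g): (f) operates against (b): a current General Clearance is held. (g) is inapplicable (the compliance score is 81 points, not under 70 points), so (f) stands. (b) is therefore removed.
Exception (c) fails — the prepared meals are made in a commercial kitchen, not a home kitchen.
Exception (d)'s conditions are all satisfied: the registered capacity is 4,310 units, under the 4,550 units limit; an ingredient notice is displayed. As to paragraphs (h)–(m): (h) applies (some sales are to a restaurant for resale), but yields to (i): (i) operates — the baseline figure is 131, less than the 152 limit. (j) would limit (i) — a current Schedule 4 Notice is held — but (k) sets (j) aside: (k) is triggered — a current Provisional Clearance is held. (l) would limit (k) — the reference index is 497, meeting the 390 threshold — but (m) sets (l) aside: (m) operates — the prepared meals contain meat. Exception (d) stands.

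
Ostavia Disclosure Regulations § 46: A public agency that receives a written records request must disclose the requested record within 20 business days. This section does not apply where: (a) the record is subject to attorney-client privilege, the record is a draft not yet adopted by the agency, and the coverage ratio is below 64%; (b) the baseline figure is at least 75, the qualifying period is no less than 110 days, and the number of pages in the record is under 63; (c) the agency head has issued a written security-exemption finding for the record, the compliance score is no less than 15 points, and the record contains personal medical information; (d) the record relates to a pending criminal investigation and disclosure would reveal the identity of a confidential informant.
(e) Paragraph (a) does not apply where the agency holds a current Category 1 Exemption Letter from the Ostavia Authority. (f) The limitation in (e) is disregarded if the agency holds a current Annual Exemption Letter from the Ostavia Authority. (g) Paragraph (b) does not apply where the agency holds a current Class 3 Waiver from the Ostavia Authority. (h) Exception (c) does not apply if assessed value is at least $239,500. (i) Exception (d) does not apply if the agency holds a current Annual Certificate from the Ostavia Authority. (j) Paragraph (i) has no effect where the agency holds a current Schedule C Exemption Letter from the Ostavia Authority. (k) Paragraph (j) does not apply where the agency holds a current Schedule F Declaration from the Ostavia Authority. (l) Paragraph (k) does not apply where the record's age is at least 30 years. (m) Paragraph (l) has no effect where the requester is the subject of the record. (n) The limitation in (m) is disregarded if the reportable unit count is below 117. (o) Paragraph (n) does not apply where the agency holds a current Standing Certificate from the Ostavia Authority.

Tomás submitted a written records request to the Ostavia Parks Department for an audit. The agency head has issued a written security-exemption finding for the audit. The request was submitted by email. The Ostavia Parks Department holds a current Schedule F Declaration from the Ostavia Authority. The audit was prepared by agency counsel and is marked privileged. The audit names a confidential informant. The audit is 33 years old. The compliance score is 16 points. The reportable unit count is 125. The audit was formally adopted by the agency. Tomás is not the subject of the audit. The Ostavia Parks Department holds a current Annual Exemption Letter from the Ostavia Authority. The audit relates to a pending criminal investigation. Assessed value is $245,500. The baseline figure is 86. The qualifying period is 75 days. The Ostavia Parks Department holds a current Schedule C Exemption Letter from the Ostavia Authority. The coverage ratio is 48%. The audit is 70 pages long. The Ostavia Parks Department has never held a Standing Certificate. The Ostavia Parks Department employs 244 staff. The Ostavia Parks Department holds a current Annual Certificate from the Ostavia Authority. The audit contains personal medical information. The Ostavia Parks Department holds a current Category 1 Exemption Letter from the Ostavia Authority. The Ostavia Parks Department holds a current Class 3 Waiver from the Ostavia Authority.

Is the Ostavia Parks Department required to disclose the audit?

Exception (a) requires that the record is a draft not yet adopted by the agency; but the audit has been formally adopted, so (a) is unavailable.
Exception (b) requires that the qualifying period is no less than 110 days; but the qualifying period is 75 days, short of 110 days, so (b) is unavailable.
All of (c)'s requirements are met (a written security-exemption finding has been issued; the compliance score is 16 points, meeting the 15 points threshold; the audit contains personal medical information). But applying paragraph (h): (h) operates — assessed value is $245,500, meeting the $239,500 threshold. So (c) is unavailable.
Exception (d) is satisfied on its face — the audit relates to a pending investigation; the audit names a confidential informant. Considering the limiting provisions: (i) applies (a current Annual Certificate is held), but yields to (j): (j) operates against (i): a current Schedule C Exemption Letter is held. (k) would limit (j) — a current Schedule F Declaration is held — but (l) sets (k) aside: (l) operates against (k): the record's age is 33 years, meeting the 30 years threshold. (m) is inapplicable (Tomás is not the subject of the audit), so (l) stands. So (d) applies.

No — exception (d) applies; the Ostavia Parks Department is not required to disclose the audit.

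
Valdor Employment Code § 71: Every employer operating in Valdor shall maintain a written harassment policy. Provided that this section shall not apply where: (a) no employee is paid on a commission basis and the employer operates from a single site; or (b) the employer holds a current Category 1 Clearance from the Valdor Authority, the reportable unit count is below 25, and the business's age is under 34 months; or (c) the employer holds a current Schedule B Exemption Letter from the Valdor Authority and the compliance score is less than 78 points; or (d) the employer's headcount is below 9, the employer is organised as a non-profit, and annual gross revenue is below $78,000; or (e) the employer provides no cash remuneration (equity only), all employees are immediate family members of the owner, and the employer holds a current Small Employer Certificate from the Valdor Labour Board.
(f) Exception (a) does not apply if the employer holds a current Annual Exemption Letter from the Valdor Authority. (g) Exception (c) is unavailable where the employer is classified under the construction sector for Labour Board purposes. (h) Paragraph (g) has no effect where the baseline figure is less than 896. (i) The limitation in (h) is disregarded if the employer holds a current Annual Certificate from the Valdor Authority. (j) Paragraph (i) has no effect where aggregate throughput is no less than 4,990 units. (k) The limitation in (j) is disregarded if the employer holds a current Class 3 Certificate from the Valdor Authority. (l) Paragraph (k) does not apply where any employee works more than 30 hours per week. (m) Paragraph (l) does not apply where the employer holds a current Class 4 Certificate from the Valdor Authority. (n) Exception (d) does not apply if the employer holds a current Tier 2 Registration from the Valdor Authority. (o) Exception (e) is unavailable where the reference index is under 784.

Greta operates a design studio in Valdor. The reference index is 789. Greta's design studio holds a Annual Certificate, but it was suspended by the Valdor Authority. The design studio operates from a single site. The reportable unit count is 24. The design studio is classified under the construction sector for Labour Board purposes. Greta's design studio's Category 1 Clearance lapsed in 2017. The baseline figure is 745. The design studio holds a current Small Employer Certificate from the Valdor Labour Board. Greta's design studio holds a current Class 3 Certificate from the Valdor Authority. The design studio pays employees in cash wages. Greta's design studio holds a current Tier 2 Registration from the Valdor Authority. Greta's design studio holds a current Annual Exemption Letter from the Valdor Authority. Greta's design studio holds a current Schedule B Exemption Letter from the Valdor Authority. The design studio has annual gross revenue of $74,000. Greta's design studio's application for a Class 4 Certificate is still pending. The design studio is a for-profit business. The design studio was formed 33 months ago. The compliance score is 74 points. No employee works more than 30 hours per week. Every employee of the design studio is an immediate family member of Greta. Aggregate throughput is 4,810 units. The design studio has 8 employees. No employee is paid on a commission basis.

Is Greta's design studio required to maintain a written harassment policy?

No — exception (c) applies; Greta's design studio is not required to maintain a written harassment policy.

Exception (a)'s conditions are all satisfied: no employee is paid on commission; the employer operates from a single site. However, paragraph (f) must be considered: (f) applies — a current Annual Exemption Letter is held. (a) is therefore removed.
Exception (b) fails — no current Category 1 Clearance is held.
Exception (c) is satisfied on its face — a current Schedule B Exemption Letter is held; the compliance score is 74 points, less than the 78 points limit. Considering the limiting provisions: (g) would limit (c) — the design studio is classified under the construction sector — but (h) sets (g) aside: (h) operates against (g): the baseline figure is 745, less than the 896 limit. (i) is not engaged (no current Annual Certificate is held), so (h) stands. So (c) applies.
Exception (d) does not apply: the employer is for-profit.
Exception (e) requires that the employer provides no cash remuneration (equity only); but employees are paid cash wages, so (e) is unavailable.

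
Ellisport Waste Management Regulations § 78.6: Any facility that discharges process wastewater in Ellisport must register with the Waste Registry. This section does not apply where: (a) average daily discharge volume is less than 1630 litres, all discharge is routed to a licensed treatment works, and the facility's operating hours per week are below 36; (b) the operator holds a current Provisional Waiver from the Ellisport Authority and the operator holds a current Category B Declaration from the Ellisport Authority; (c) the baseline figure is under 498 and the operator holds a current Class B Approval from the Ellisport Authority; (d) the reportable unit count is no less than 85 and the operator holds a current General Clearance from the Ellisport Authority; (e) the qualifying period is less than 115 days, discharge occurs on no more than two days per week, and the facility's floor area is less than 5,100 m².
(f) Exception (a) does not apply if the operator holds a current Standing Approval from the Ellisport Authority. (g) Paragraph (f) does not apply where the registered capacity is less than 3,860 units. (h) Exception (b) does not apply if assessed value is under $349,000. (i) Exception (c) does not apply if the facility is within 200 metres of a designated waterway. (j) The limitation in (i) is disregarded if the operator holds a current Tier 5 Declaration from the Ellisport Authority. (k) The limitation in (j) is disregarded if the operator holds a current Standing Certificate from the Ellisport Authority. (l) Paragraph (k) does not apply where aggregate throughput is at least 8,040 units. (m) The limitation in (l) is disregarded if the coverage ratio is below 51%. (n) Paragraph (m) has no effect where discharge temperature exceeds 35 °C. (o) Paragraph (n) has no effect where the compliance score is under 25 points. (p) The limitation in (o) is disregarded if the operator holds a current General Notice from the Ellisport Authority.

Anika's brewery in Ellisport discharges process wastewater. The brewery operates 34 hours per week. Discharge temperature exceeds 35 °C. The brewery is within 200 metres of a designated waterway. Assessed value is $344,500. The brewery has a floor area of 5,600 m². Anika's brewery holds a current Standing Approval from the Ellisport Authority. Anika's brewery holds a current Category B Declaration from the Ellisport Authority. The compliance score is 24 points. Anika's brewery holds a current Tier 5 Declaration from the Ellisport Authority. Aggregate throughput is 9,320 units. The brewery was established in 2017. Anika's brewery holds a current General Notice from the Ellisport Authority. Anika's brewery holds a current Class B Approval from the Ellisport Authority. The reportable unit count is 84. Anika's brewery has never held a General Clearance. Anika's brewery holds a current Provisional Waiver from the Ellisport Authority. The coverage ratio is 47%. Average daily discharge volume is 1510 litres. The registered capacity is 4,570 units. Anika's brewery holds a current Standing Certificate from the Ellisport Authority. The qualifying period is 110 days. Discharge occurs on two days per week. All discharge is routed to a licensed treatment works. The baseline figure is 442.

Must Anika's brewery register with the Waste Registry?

No — exception (c) applies; Anika's brewery is not required to register with the Waste Registry.

Exception (a)'s conditions are all satisfied: average daily discharge volume is 1510 litres, less than the 1630 litres limit; discharge is routed to a licensed treatment works; the facility's operating hours per week are 34, below the 36 limit. But applying paragraphs (f)–(g): (f) operates against (a): a current Standing Approval is held. (g) is not engaged (the registered capacity is 4,570 units, not less than 3,860 units), so (f) stands. Exception (a) does not apply.
Exception (b) is satisfied on its face — a current Provisional Waiver is held; a current Category B Declaration is held. However, paragraph (h) must be considered: (h) operates against (b): assessed value is $344,500, under the $349,000 limit. Exception (b) does not apply.
Exception (c)'s conditions are all satisfied: the baseline figure is 442, under the 498 limit; a current Class B Approval is held. As to paragraphs (i)–(p): (i) would limit (c) — the brewery is within 200 m of a designated waterway — but (j) sets (i) aside: (j) operates against (i): a current Tier 5 Declaration is held. (k) is engaged (a current Standing Certificate is held), but is set aside by (l): (l) is triggered — aggregate throughput is 9,320 units, meeting the 8,040 units threshold. (m) would limit (l) — the coverage ratio is 47%, below the 51% limit — but (n) sets (m) aside: (n) operates against (m): discharge temperature exceeds 35 °C. (o) would limit (n) — the compliance score is 24 points, under the 25 points limit — but (p) sets (o) aside: (p) is triggered — a current General Notice is held. So (c) applies.
Exception (d) requires that the reportable unit count is no less than 85; but the reportable unit count is 84, short of 85, so (d) is unavailable.
Exception (e) requires that the facility's floor area is less than 5,100 m²; but the facility's floor area is 5,600 m², not less than 5,100 m², so (e) is unavailable.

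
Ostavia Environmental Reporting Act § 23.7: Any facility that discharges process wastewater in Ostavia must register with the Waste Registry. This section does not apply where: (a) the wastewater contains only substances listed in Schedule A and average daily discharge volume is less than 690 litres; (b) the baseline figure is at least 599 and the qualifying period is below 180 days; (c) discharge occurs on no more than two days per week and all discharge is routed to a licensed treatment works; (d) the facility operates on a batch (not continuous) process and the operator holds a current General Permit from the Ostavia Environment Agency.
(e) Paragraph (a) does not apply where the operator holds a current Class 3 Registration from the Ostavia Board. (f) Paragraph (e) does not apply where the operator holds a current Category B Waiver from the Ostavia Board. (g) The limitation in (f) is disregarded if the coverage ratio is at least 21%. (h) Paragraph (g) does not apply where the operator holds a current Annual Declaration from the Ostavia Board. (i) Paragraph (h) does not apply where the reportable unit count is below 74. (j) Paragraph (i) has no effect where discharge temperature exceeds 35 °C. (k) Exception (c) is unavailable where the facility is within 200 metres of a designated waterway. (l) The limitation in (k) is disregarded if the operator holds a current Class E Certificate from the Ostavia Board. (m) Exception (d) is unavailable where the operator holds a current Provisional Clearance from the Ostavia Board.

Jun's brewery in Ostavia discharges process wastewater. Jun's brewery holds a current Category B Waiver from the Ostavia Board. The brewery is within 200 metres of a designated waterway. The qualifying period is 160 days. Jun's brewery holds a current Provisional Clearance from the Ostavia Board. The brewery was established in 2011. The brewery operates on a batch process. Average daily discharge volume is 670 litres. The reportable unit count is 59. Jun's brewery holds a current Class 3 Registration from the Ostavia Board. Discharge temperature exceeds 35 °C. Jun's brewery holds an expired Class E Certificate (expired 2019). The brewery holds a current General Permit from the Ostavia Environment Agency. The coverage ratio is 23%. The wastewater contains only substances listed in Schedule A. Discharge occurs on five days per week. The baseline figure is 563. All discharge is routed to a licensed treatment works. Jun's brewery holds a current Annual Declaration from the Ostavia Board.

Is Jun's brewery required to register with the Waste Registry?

All of (a)'s requirements are met (the wastewater is Schedule-A-only; average daily discharge volume is 670 litres, less than the 690 litres limit). As to paragraphs (e)–(j): (e) is engaged (a current Class 3 Registration is held), but is itself disapplied by (f): (f) is triggered — a current Category B Waiver is held. (g) is engaged (the coverage ratio is 23%, meeting the 21% threshold), but is overridden by (h): (h) operates against (g): a current Annual Declaration is held. (i) applies (the reportable unit count is 59, below the 74 limit), but is displaced by (j): (j) operates against (i): discharge temperature exceeds 35 °C. So (a) applies.
Exception (b) fails — the baseline figure is 563, short of 599.
Exception (c) does not apply: discharge occurs on five days per week.
Exception (d) is satisfied on its face — the facility operates on a batch process; a current General Permit is held. But: (m) operates against (d): a current Provisional Clearance is held. So (d) is unavailable.

No — exception (a) applies; Jun's brewery is not required to register with the Waste Registry.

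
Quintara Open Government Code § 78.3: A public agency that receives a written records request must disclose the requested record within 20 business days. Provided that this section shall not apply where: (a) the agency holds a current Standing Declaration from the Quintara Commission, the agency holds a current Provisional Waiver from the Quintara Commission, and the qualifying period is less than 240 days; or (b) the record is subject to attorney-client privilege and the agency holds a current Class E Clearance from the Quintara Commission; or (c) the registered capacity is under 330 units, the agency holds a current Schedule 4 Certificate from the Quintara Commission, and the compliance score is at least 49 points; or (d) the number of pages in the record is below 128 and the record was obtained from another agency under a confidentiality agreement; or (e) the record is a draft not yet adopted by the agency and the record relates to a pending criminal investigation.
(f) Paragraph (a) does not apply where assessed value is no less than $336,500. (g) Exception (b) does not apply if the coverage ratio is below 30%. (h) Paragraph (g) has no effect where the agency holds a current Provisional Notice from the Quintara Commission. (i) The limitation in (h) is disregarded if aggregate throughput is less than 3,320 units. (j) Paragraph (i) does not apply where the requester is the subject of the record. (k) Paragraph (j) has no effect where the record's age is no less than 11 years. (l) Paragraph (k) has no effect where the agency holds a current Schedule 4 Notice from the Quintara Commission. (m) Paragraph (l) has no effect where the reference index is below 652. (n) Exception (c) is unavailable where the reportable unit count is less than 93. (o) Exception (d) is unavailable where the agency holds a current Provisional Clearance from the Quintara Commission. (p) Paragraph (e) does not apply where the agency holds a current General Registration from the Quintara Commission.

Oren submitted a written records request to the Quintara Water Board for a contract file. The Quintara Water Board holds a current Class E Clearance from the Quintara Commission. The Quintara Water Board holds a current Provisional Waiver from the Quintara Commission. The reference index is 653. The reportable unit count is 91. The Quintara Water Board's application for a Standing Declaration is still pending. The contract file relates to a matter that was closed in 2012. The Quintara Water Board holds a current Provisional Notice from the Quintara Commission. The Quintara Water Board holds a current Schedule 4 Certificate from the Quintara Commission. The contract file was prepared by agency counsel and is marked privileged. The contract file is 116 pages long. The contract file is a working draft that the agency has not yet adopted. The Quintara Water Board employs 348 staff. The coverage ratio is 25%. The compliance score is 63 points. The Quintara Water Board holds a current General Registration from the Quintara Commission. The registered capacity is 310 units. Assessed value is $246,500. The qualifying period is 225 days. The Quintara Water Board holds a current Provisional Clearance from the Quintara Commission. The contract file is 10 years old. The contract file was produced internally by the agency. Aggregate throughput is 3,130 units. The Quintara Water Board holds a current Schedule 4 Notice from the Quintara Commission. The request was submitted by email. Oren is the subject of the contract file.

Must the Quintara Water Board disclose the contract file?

No — exception (b) applies; the Quintara Water Board is not required to disclose the contract file.

Exception (a) fails — there is no Standing Declaration in force.
All of (b)'s requirements are met (the contract file is privileged; a current Class E Clearance is held). As to paragraphs (g)–(m): (g) would limit (b) — the coverage ratio is 25%, below the 30% limit — but (h) sets (g) aside: (h) is triggered — a current Provisional Notice is held. (i) would limit (h) — aggregate throughput is 3,130 units, less than the 3,320 units limit — but (j) sets (i) aside: (j) operates against (i): Oren is the subject of the contract file. (k), which would lift (j), is inapplicable — the record's age is 10 years, short of 11 years. Exception (b) stands.
Exception (c): the registered capacity is 310 units, under the 330 units limit; a current Schedule 4 Certificate is held; the compliance score is 63 points, meeting the 49 points threshold — every condition holds. Turning to paragraph (n): (n) operates — the reportable unit count is 91, less than the 93 limit. (c) is therefore removed.
Exception (d) fails — the contract file was produced internally.
Exception (e) does not apply: the contract file relates to a closed matter.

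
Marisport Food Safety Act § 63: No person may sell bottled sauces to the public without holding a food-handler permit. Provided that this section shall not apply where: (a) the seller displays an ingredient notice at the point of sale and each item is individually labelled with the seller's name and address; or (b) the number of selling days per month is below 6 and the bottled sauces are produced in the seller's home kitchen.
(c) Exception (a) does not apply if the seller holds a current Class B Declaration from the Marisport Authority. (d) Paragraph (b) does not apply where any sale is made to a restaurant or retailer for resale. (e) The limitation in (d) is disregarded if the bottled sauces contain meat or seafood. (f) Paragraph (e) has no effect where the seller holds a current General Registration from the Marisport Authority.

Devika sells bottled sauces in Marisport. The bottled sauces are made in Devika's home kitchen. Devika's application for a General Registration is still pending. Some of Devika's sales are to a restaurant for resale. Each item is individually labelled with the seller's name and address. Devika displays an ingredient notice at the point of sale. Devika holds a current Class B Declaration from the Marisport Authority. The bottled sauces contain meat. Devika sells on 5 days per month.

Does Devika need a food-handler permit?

All of (a)'s requirements are met (an ingredient notice is displayed; items are individually labelled). However, paragraph (c) must be considered: (c) operates — a current Class B Declaration is held. So (a) is unavailable.
Exception (b) is satisfied on its face — the number of selling days per month is 5, below the 6 limit; the bottled sauces are home-kitchen produced. Considering the limiting provisions: (d) would limit (b) — some sales are to a restaurant for resale — but (e) sets (d) aside: (e) operates against (d): the bottled sauces contain meat. (f) is not triggered (no current General Registration is held), so (e) stands. Exception (b) stands.

No — exception (b) applies; Devika is not required to hold a food-handler permit.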